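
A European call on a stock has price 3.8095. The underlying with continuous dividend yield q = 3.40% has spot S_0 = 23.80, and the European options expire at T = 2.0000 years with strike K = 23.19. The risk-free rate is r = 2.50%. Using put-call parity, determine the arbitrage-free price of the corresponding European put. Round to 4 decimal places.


Put-call parity: C - P = S_0 * exp(-qT) - K * exp(-rT).
S_0 * exp(-qT) = 23.8000 * 0.93426047 = 22.23539927
K * exp(-rT) = 23.1900 * 0.95122942 = 22.05901035
P = C - S*exp(-qT) + K*exp(-rT)
P = 3.8095 - 22.23539927 + 22.05901035 = 3.6331

Answer: Put price = 3.6331


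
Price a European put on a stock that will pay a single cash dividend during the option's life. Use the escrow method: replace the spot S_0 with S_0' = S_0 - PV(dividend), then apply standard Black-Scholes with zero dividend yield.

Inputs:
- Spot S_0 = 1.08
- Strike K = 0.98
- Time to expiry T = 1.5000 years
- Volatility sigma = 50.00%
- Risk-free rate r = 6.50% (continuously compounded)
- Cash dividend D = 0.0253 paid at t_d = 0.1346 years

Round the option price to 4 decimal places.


PV(D) = D * exp(-r * t_d) = 0.0253 * 0.99128916 = 0.02507962
S_0' = S_0 - PV(D) = 1.0800 - 0.02507962 = 1.05492038
d1 = (ln(S_0'/K) + (r + sigma^2/2)*T) / (sigma*sqrt(T)) = 0.58570240
d2 = d1 - sigma*sqrt(T) = -0.02667003
exp(-rT) = 0.90710234
N(-d1) = 0.27903776; N(-d2) = 0.51063854
P = K * exp(-rT) * N(-d2) - S_0' * N(-d1) = 0.9800 * 0.90710234 * 0.51063854 - 1.05492038 * 0.27903776 = 0.1596

Answer: Price = 0.1596


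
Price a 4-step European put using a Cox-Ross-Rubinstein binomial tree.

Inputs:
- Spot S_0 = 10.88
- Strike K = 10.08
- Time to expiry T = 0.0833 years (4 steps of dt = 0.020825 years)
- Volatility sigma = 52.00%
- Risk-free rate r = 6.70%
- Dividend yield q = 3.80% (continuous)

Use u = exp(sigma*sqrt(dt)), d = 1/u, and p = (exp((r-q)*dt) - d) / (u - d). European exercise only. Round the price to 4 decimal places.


Answer: Price = V(0,0) = 0.3296

Derivation:
dt = T/N = 0.020825
u = exp(sigma*sqrt(dt)) = 1.077928; d = 1/u = 0.927706
p = (exp((r-q)*dt) - d) / (u - d) = 0.485270
Discount per step: exp(-r*dt) = 0.998606
Stock lattice S(k, i) with i counting down-moves:
  k=0: S(0,0) = 10.8800
  k=1: S(1,0) = 11.7279; S(1,1) = 10.0934
  k=2: S(2,0) = 12.6418; S(2,1) = 10.8800; S(2,2) = 9.3637
  k=3: S(3,0) = 13.6269; S(3,1) = 11.7279; S(3,2) = 10.0934; S(3,3) = 8.6868
  k=4: S(4,0) = 14.6888; S(4,1) = 12.6418; S(4,2) = 10.8800; S(4,3) = 9.3637; S(4,4) = 8.0588
Terminal payoffs V(N, i) = max(K - S_T, 0):
  V(4,0) = 0.000000; V(4,1) = 0.000000; V(4,2) = 0.000000; V(4,3) = 0.716256; V(4,4) = 2.021204
Backward induction: V(k, i) = exp(-r*dt) * [p * V(k+1, i) + (1-p) * V(k+1, i+1)].
  V(3,0) = exp(-r*dt) * [p*0.000000 + (1-p)*0.000000] = 0.000000
  V(3,1) = exp(-r*dt) * [p*0.000000 + (1-p)*0.000000] = 0.000000
  V(3,2) = exp(-r*dt) * [p*0.000000 + (1-p)*0.716256] = 0.368164
  V(3,3) = exp(-r*dt) * [p*0.716256 + (1-p)*2.021204] = 1.386017
  V(2,0) = exp(-r*dt) * [p*0.000000 + (1-p)*0.000000] = 0.000000
  V(2,1) = exp(-r*dt) * [p*0.000000 + (1-p)*0.368164] = 0.189241
  V(2,2) = exp(-r*dt) * [p*0.368164 + (1-p)*1.386017] = 0.890840
  V(1,0) = exp(-r*dt) * [p*0.000000 + (1-p)*0.189241] = 0.097272
  V(1,1) = exp(-r*dt) * [p*0.189241 + (1-p)*0.890840] = 0.549607
  V(0,0) = exp(-r*dt) * [p*0.097272 + (1-p)*0.549607] = 0.329642


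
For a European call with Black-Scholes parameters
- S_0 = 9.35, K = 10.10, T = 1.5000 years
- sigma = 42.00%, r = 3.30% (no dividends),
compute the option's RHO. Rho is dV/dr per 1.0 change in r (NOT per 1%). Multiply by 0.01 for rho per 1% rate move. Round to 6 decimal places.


Answer: Rho = 5.448875

Derivation:
d1 = 0.2034260785; d2 = -0.3109667675
phi(d1) = 0.3907725437; exp(-qT) = 1.0000000000; exp(-rT) = 0.9517051581
N(d2) = 0.3779129428
Rho = K*T*exp(-rT)*N(d2) = 10.1000 * 1.5000 * 0.9517051581 * 0.3779129428 = 5.448875


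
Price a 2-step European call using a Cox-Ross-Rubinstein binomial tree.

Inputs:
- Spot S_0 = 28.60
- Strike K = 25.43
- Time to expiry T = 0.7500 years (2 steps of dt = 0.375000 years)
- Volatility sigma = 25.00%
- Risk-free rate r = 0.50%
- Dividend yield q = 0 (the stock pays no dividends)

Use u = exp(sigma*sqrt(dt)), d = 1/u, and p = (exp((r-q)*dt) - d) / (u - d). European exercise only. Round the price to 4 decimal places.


dt = T/N = 0.375000
u = exp(sigma*sqrt(dt)) = 1.165433; d = 1/u = 0.858050
p = (exp((r-q)*dt) - d) / (u - d) = 0.467907
Discount per step: exp(-r*dt) = 0.998127
Stock lattice S(k, i) with i counting down-moves:
  k=0: S(0,0) = 28.6000
  k=1: S(1,0) = 33.3314; S(1,1) = 24.5402
  k=2: S(2,0) = 38.8455; S(2,1) = 28.6000; S(2,2) = 21.0567
Terminal payoffs V(N, i) = max(S_T - K, 0):
  V(2,0) = 13.415527; V(2,1) = 3.170000; V(2,2) = 0.000000
Backward induction: V(k, i) = exp(-r*dt) * [p * V(k+1, i) + (1-p) * V(k+1, i+1)].
  V(1,0) = exp(-r*dt) * [p*13.415527 + (1-p)*3.170000] = 7.949034
  V(1,1) = exp(-r*dt) * [p*3.170000 + (1-p)*0.000000] = 1.480486
  V(0,0) = exp(-r*dt) * [p*7.949034 + (1-p)*1.480486] = 4.498721

Answer: Price = V(0,0) = 4.4987


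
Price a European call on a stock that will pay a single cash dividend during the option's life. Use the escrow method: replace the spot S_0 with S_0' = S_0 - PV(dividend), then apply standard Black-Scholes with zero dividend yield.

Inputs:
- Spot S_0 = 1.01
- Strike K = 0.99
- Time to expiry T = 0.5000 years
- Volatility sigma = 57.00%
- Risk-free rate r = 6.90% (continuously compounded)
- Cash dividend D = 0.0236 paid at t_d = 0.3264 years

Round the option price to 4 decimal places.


PV(D) = D * exp(-r * t_d) = 0.0236 * 0.97773012 = 0.02307443
S_0' = S_0 - PV(D) = 1.0100 - 0.02307443 = 0.98692557
d1 = (ln(S_0'/K) + (r + sigma^2/2)*T) / (sigma*sqrt(T)) = 0.27940563
d2 = d1 - sigma*sqrt(T) = -0.12364523
exp(-rT) = 0.96608834
N(d1) = 0.61003323; N(d2) = 0.45079809
C = S_0' * N(d1) - K * exp(-rT) * N(d2) = 0.98692557 * 0.61003323 - 0.9900 * 0.96608834 * 0.45079809 = 0.1709

Answer: Price = 0.1709


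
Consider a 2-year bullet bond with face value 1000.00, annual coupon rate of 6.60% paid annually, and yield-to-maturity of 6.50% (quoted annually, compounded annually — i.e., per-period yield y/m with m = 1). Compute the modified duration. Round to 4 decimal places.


Coupon per period c = face * coupon_rate / m = 66.000000
Periods per year m = 1; per-period yield y/m = 0.065000
Number of cashflows N = 2
Cashflows (t years, CF_t, discount factor 1/(1+y/m)^(m*t), PV):
  t = 1.0000: CF_t = 66.000000, DF = 0.938967, PV = 61.971831
  t = 2.0000: CF_t = 1066.000000, DF = 0.881659, PV = 939.848795
Price P = sum_t PV_t = 1001.820626
First compute Macaulay numerator sum_t t * PV_t:
  t * PV_t at t = 1.0000: 61.971831
  t * PV_t at t = 2.0000: 1879.697591
Macaulay duration D = 1941.669422 / 1001.820626 = 1.938141
Modified duration = D / (1 + y/m) = 1.938141 / (1 + 0.065000) = 1.819851

Answer: Modified duration = 1.8199


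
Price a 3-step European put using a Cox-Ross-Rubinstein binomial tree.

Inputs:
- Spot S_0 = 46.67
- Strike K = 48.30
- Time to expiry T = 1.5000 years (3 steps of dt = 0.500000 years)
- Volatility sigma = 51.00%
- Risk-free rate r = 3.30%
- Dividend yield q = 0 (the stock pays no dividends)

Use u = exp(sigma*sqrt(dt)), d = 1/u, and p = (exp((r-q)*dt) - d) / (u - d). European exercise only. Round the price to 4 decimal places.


Answer: Price = V(0,0) = 11.8841

Derivation:
dt = T/N = 0.500000
u = exp(sigma*sqrt(dt)) = 1.434225; d = 1/u = 0.697241
p = (exp((r-q)*dt) - d) / (u - d) = 0.433383
Discount per step: exp(-r*dt) = 0.983635
Stock lattice S(k, i) with i counting down-moves:
  k=0: S(0,0) = 46.6700
  k=1: S(1,0) = 66.9353; S(1,1) = 32.5402
  k=2: S(2,0) = 96.0002; S(2,1) = 46.6700; S(2,2) = 22.6884
  k=3: S(3,0) = 137.6859; S(3,1) = 66.9353; S(3,2) = 32.5402; S(3,3) = 15.8193
Terminal payoffs V(N, i) = max(K - S_T, 0):
  V(3,0) = 0.000000; V(3,1) = 0.000000; V(3,2) = 15.759772; V(3,3) = 32.480740
Backward induction: V(k, i) = exp(-r*dt) * [p * V(k+1, i) + (1-p) * V(k+1, i+1)].
  V(2,0) = exp(-r*dt) * [p*0.000000 + (1-p)*0.000000] = 0.000000
  V(2,1) = exp(-r*dt) * [p*0.000000 + (1-p)*15.759772] = 8.783628
  V(2,2) = exp(-r*dt) * [p*15.759772 + (1-p)*32.480740] = 24.821215
  V(1,0) = exp(-r*dt) * [p*0.000000 + (1-p)*8.783628] = 4.895510
  V(1,1) = exp(-r*dt) * [p*8.783628 + (1-p)*24.821215] = 17.578353
  V(0,0) = exp(-r*dt) * [p*4.895510 + (1-p)*17.578353] = 11.884114


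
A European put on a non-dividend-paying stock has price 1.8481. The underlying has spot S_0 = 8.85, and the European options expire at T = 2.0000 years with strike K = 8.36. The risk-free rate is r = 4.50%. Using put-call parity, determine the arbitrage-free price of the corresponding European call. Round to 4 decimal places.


Put-call parity: C - P = S_0 * exp(-qT) - K * exp(-rT).
S_0 * exp(-qT) = 8.8500 * 1.00000000 = 8.85000000
K * exp(-rT) = 8.3600 * 0.91393119 = 7.64046471
C = P + S*exp(-qT) - K*exp(-rT)
C = 1.8481 + 8.85000000 - 7.64046471 = 3.0576

Answer: Call price = 3.0576


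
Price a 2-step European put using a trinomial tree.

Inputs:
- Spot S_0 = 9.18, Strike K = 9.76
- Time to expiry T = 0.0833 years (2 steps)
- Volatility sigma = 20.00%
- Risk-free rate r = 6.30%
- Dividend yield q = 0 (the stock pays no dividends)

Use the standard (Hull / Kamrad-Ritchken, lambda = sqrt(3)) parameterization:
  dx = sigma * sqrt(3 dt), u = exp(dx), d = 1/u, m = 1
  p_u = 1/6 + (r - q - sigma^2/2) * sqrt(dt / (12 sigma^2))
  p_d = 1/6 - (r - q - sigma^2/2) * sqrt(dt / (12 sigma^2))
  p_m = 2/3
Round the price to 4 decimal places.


dt = T/N = 0.041650; dx = sigma*sqrt(3*dt) = 0.070697
u = exp(dx) = 1.073255; d = 1/u = 0.931745
p_u = 0.179333, p_m = 0.666667, p_d = 0.154000
Discount per step: exp(-r*dt) = 0.997379
Stock lattice S(k, j) with j the centered position index:
  k=0: S(0,+0) = 9.1800
  k=1: S(1,-1) = 8.5534; S(1,+0) = 9.1800; S(1,+1) = 9.8525
  k=2: S(2,-2) = 7.9696; S(2,-1) = 8.5534; S(2,+0) = 9.1800; S(2,+1) = 9.8525; S(2,+2) = 10.5742
Terminal payoffs V(N, j) = max(K - S_T, 0):
  V(2,-2) = 1.790401; V(2,-1) = 1.206585; V(2,+0) = 0.580000; V(2,+1) = 0.000000; V(2,+2) = 0.000000
Backward induction: V(k, j) = exp(-r*dt) * [p_u * V(k+1, j+1) + p_m * V(k+1, j) + p_d * V(k+1, j-1)]
  V(1,-1) = exp(-r*dt) * [p_u*0.580000 + p_m*1.206585 + p_d*1.790401] = 1.181022
  V(1,+0) = exp(-r*dt) * [p_u*0.000000 + p_m*0.580000 + p_d*1.206585] = 0.570981
  V(1,+1) = exp(-r*dt) * [p_u*0.000000 + p_m*0.000000 + p_d*0.580000] = 0.089086
  V(0,+0) = exp(-r*dt) * [p_u*0.089086 + p_m*0.570981 + p_d*1.181022] = 0.576992

Answer: Price = V(0,0) = 0.5770


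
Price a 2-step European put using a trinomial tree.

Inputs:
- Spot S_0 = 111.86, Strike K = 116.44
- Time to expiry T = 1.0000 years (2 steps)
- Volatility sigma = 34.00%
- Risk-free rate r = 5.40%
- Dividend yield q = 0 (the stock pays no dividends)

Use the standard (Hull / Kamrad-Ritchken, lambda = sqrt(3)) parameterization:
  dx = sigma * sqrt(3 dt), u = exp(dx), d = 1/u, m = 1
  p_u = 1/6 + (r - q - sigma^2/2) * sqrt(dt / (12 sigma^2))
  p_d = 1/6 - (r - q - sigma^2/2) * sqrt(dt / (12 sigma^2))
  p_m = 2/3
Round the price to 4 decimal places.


Answer: Price = V(0,0) = 13.1117

Derivation:
dt = T/N = 0.500000; dx = sigma*sqrt(3*dt) = 0.416413
u = exp(dx) = 1.516512; d = 1/u = 0.659408
p_u = 0.164385, p_m = 0.666667, p_d = 0.168948
Discount per step: exp(-r*dt) = 0.973361
Stock lattice S(k, j) with j the centered position index:
  k=0: S(0,+0) = 111.8600
  k=1: S(1,-1) = 73.7613; S(1,+0) = 111.8600; S(1,+1) = 169.6371
  k=2: S(2,-2) = 48.6388; S(2,-1) = 73.7613; S(2,+0) = 111.8600; S(2,+1) = 169.6371; S(2,+2) = 257.2567
Terminal payoffs V(N, j) = max(K - S_T, 0):
  V(2,-2) = 67.801199; V(2,-1) = 42.678654; V(2,+0) = 4.580000; V(2,+1) = 0.000000; V(2,+2) = 0.000000
Backward induction: V(k, j) = exp(-r*dt) * [p_u * V(k+1, j+1) + p_m * V(k+1, j) + p_d * V(k+1, j-1)]
  V(1,-1) = exp(-r*dt) * [p_u*4.580000 + p_m*42.678654 + p_d*67.801199] = 39.577064
  V(1,+0) = exp(-r*dt) * [p_u*0.000000 + p_m*4.580000 + p_d*42.678654] = 9.990394
  V(1,+1) = exp(-r*dt) * [p_u*0.000000 + p_m*0.000000 + p_d*4.580000] = 0.753169
  V(0,+0) = exp(-r*dt) * [p_u*0.753169 + p_m*9.990394 + p_d*39.577064] = 13.111702


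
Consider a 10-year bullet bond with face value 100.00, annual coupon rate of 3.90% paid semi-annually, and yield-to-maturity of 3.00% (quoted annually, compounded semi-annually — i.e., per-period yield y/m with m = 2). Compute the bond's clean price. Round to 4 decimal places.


Answer: Price = 107.7259

Derivation:
Coupon per period c = face * coupon_rate / m = 1.950000
Periods per year m = 2; per-period yield y/m = 0.015000
Number of cashflows N = 20
Cashflows (t years, CF_t, discount factor 1/(1+y/m)^(m*t), PV):
  t = 0.5000: CF_t = 1.950000, DF = 0.985222, PV = 1.921182
  t = 1.0000: CF_t = 1.950000, DF = 0.970662, PV = 1.892790
  t = 1.5000: CF_t = 1.950000, DF = 0.956317, PV = 1.864818
  t = 2.0000: CF_t = 1.950000, DF = 0.942184, PV = 1.837259
  t = 2.5000: CF_t = 1.950000, DF = 0.928260, PV = 1.810108
  t = 3.0000: CF_t = 1.950000, DF = 0.914542, PV = 1.783357
  t = 3.5000: CF_t = 1.950000, DF = 0.901027, PV = 1.757002
  t = 4.0000: CF_t = 1.950000, DF = 0.887711, PV = 1.731037
  t = 4.5000: CF_t = 1.950000, DF = 0.874592, PV = 1.705455
  t = 5.0000: CF_t = 1.950000, DF = 0.861667, PV = 1.680251
  t = 5.5000: CF_t = 1.950000, DF = 0.848933, PV = 1.655420
  t = 6.0000: CF_t = 1.950000, DF = 0.836387, PV = 1.630955
  t = 6.5000: CF_t = 1.950000, DF = 0.824027, PV = 1.606853
  t = 7.0000: CF_t = 1.950000, DF = 0.811849, PV = 1.583106
  t = 7.5000: CF_t = 1.950000, DF = 0.799852, PV = 1.559710
  t = 8.0000: CF_t = 1.950000, DF = 0.788031, PV = 1.536661
  t = 8.5000: CF_t = 1.950000, DF = 0.776385, PV = 1.513951
  t = 9.0000: CF_t = 1.950000, DF = 0.764912, PV = 1.491578
  t = 9.5000: CF_t = 1.950000, DF = 0.753607, PV = 1.469535
  t = 10.0000: CF_t = 101.950000, DF = 0.742470, PV = 75.694859
Price P = sum_t PV_t = 107.725887


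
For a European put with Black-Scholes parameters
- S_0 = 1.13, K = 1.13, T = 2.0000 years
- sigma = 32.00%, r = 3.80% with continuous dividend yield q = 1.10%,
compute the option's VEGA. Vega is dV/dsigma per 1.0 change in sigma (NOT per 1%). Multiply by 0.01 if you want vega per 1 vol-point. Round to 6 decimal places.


d1 = 0.3455984393; d2 = -0.1069499007
phi(d1) = 0.3758152270; exp(-qT) = 0.9782402351; exp(-rT) = 0.9268162066
Vega = S * exp(-qT) * phi(d1) * sqrt(T) = 1.1300 * 0.9782402351 * 0.3758152270 * 1.4142135624 = 0.587507

Answer: Vega = 0.587507


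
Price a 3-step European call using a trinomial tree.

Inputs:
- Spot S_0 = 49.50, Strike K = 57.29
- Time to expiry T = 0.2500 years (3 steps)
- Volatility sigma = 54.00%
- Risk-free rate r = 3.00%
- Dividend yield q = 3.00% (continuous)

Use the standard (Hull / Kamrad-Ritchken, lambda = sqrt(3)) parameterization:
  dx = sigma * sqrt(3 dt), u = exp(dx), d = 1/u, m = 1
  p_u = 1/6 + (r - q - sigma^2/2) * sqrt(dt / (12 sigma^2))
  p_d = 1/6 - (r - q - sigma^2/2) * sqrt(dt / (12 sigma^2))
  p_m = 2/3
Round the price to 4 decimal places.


dt = T/N = 0.083333; dx = sigma*sqrt(3*dt) = 0.270000
u = exp(dx) = 1.309964; d = 1/u = 0.763379
p_u = 0.144167, p_m = 0.666667, p_d = 0.189167
Discount per step: exp(-r*dt) = 0.997503
Stock lattice S(k, j) with j the centered position index:
  k=0: S(0,+0) = 49.5000
  k=1: S(1,-1) = 37.7873; S(1,+0) = 49.5000; S(1,+1) = 64.8432
  k=2: S(2,-2) = 28.8460; S(2,-1) = 37.7873; S(2,+0) = 49.5000; S(2,+1) = 64.8432; S(2,+2) = 84.9423
  k=3: S(3,-3) = 22.0205; S(3,-2) = 28.8460; S(3,-1) = 37.7873; S(3,+0) = 49.5000; S(3,+1) = 64.8432; S(3,+2) = 84.9423; S(3,+3) = 111.2714
Terminal payoffs V(N, j) = max(S_T - K, 0):
  V(3,-3) = 0.000000; V(3,-2) = 0.000000; V(3,-1) = 0.000000; V(3,+0) = 0.000000; V(3,+1) = 7.553240; V(3,+2) = 27.652340; V(3,+3) = 53.981445
Backward induction: V(k, j) = exp(-r*dt) * [p_u * V(k+1, j+1) + p_m * V(k+1, j) + p_d * V(k+1, j-1)]
  V(2,-2) = exp(-r*dt) * [p_u*0.000000 + p_m*0.000000 + p_d*0.000000] = 0.000000
  V(2,-1) = exp(-r*dt) * [p_u*0.000000 + p_m*0.000000 + p_d*0.000000] = 0.000000
  V(2,+0) = exp(-r*dt) * [p_u*7.553240 + p_m*0.000000 + p_d*0.000000] = 1.086207
  V(2,+1) = exp(-r*dt) * [p_u*27.652340 + p_m*7.553240 + p_d*0.000000] = 8.999512
  V(2,+2) = exp(-r*dt) * [p_u*53.981445 + p_m*27.652340 + p_d*7.553240] = 27.577011
  V(1,-1) = exp(-r*dt) * [p_u*1.086207 + p_m*0.000000 + p_d*0.000000] = 0.156204
  V(1,+0) = exp(-r*dt) * [p_u*8.999512 + p_m*1.086207 + p_d*0.000000] = 2.016520
  V(1,+1) = exp(-r*dt) * [p_u*27.577011 + p_m*8.999512 + p_d*1.086207] = 10.155414
  V(0,+0) = exp(-r*dt) * [p_u*10.155414 + p_m*2.016520 + p_d*0.156204] = 2.830881

Answer: Price = V(0,0) = 2.8309


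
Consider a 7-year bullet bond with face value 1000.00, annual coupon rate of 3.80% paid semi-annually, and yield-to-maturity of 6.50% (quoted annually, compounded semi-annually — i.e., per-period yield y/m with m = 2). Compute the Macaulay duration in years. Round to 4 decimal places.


Coupon per period c = face * coupon_rate / m = 19.000000
Periods per year m = 2; per-period yield y/m = 0.032500
Number of cashflows N = 14
Cashflows (t years, CF_t, discount factor 1/(1+y/m)^(m*t), PV):
  t = 0.5000: CF_t = 19.000000, DF = 0.968523, PV = 18.401937
  t = 1.0000: CF_t = 19.000000, DF = 0.938037, PV = 17.822699
  t = 1.5000: CF_t = 19.000000, DF = 0.908510, PV = 17.261694
  t = 2.0000: CF_t = 19.000000, DF = 0.879913, PV = 16.718348
  t = 2.5000: CF_t = 19.000000, DF = 0.852216, PV = 16.192105
  t = 3.0000: CF_t = 19.000000, DF = 0.825391, PV = 15.682426
  t = 3.5000: CF_t = 19.000000, DF = 0.799410, PV = 15.188790
  t = 4.0000: CF_t = 19.000000, DF = 0.774247, PV = 14.710693
  t = 4.5000: CF_t = 19.000000, DF = 0.749876, PV = 14.247644
  t = 5.0000: CF_t = 19.000000, DF = 0.726272, PV = 13.799171
  t = 5.5000: CF_t = 19.000000, DF = 0.703411, PV = 13.364815
  t = 6.0000: CF_t = 19.000000, DF = 0.681270, PV = 12.944130
  t = 6.5000: CF_t = 19.000000, DF = 0.659826, PV = 12.536688
  t = 7.0000: CF_t = 1019.000000, DF = 0.639056, PV = 651.198422
Price P = sum_t PV_t = 850.069561
Macaulay numerator sum_t t * PV_t:
  t * PV_t at t = 0.5000: 9.200969
  t * PV_t at t = 1.0000: 17.822699
  t * PV_t at t = 1.5000: 25.892541
  t * PV_t at t = 2.0000: 33.436696
  t * PV_t at t = 2.5000: 40.480261
  t * PV_t at t = 3.0000: 47.047277
  t * PV_t at t = 3.5000: 53.160765
  t * PV_t at t = 4.0000: 58.842770
  t * PV_t at t = 4.5000: 64.114398
  t * PV_t at t = 5.0000: 68.995855
  t * PV_t at t = 5.5000: 73.506480
  t * PV_t at t = 6.0000: 77.664782
  t * PV_t at t = 6.5000: 81.488472
  t * PV_t at t = 7.0000: 4558.388953
Macaulay duration D = (sum_t t * PV_t) / P = 5210.042920 / 850.069561 = 6.128961

Answer: Macaulay duration = 6.1290 years


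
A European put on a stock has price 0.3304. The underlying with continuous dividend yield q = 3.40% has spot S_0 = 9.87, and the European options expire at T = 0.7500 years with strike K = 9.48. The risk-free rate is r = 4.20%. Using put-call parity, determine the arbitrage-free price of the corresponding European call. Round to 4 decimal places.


Put-call parity: C - P = S_0 * exp(-qT) - K * exp(-rT).
S_0 * exp(-qT) = 9.8700 * 0.97482238 = 9.62149688
K * exp(-rT) = 9.4800 * 0.96899096 = 9.18603427
C = P + S*exp(-qT) - K*exp(-rT)
C = 0.3304 + 9.62149688 - 9.18603427 = 0.7659

Answer: Call price = 0.7659


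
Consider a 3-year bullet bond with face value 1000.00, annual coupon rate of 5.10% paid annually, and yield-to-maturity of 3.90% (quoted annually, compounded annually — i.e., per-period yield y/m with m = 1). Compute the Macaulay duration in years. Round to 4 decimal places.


Coupon per period c = face * coupon_rate / m = 51.000000
Periods per year m = 1; per-period yield y/m = 0.039000
Number of cashflows N = 3
Cashflows (t years, CF_t, discount factor 1/(1+y/m)^(m*t), PV):
  t = 1.0000: CF_t = 51.000000, DF = 0.962464, PV = 49.085659
  t = 2.0000: CF_t = 51.000000, DF = 0.926337, PV = 47.243175
  t = 3.0000: CF_t = 1051.000000, DF = 0.891566, PV = 937.035562
Price P = sum_t PV_t = 1033.364397
Macaulay numerator sum_t t * PV_t:
  t * PV_t at t = 1.0000: 49.085659
  t * PV_t at t = 2.0000: 94.486351
  t * PV_t at t = 3.0000: 2811.106686
Macaulay duration D = (sum_t t * PV_t) / P = 2954.678696 / 1033.364397 = 2.859281

Answer: Macaulay duration = 2.8593 years


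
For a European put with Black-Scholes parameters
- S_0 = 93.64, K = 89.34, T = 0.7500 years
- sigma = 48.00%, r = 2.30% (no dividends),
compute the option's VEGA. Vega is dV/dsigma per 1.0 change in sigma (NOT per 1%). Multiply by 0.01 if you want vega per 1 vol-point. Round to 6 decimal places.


d1 = 0.3624276061; d2 = -0.0532645877
phi(d1) = 0.3735828725; exp(-qT) = 1.0000000000; exp(-rT) = 0.9828979294
Vega = S * exp(-qT) * phi(d1) * sqrt(T) = 93.6400 * 1.0000000000 * 0.3735828725 * 0.8660254038 = 30.295561

Answer: Vega = 30.295561


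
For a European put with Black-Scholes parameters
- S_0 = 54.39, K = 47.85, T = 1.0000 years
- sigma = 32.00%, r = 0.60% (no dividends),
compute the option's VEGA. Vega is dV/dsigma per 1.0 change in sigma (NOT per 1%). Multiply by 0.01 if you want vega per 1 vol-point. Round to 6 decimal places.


d1 = 0.5790912360; d2 = 0.2590912360
phi(d1) = 0.3373575732; exp(-qT) = 1.0000000000; exp(-rT) = 0.9940179641
Vega = S * exp(-qT) * phi(d1) * sqrt(T) = 54.3900 * 1.0000000000 * 0.3373575732 * 1.0000000000 = 18.348878

Answer: Vega = 18.348878


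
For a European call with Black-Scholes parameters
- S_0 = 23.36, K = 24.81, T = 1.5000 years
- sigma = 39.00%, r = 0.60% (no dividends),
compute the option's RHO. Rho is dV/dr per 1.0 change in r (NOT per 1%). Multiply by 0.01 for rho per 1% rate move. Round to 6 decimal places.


d1 = 0.1315885994; d2 = -0.3460619005
phi(d1) = 0.3955032347; exp(-qT) = 1.0000000000; exp(-rT) = 0.9910403788
N(d2) = 0.3646480977
Rho = K*T*exp(-rT)*N(d2) = 24.8100 * 1.5000 * 0.9910403788 * 0.3646480977 = 13.448794

Answer: Rho = 13.448794


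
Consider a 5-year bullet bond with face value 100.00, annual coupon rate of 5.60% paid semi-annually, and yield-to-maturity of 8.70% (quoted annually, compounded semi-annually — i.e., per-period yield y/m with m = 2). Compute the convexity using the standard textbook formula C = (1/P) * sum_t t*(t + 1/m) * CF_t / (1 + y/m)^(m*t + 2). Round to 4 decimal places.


Coupon per period c = face * coupon_rate / m = 2.800000
Periods per year m = 2; per-period yield y/m = 0.043500
Number of cashflows N = 10
Cashflows (t years, CF_t, discount factor 1/(1+y/m)^(m*t), PV):
  t = 0.5000: CF_t = 2.800000, DF = 0.958313, PV = 2.683277
  t = 1.0000: CF_t = 2.800000, DF = 0.918365, PV = 2.571421
  t = 1.5000: CF_t = 2.800000, DF = 0.880081, PV = 2.464227
  t = 2.0000: CF_t = 2.800000, DF = 0.843393, PV = 2.361501
  t = 2.5000: CF_t = 2.800000, DF = 0.808235, PV = 2.263058
  t = 3.0000: CF_t = 2.800000, DF = 0.774543, PV = 2.168719
  t = 3.5000: CF_t = 2.800000, DF = 0.742254, PV = 2.078313
  t = 4.0000: CF_t = 2.800000, DF = 0.711312, PV = 1.991675
  t = 4.5000: CF_t = 2.800000, DF = 0.681660, PV = 1.908648
  t = 5.0000: CF_t = 102.800000, DF = 0.653244, PV = 67.153489
Price P = sum_t PV_t = 87.644328
Convexity numerator sum_t t*(t + 1/m) * CF_t / (1+y/m)^(m*t + 2):
  t = 0.5000: term = 1.232113
  t = 1.0000: term = 3.542252
  t = 1.5000: term = 6.789175
  t = 2.0000: term = 10.843596
  t = 2.5000: term = 15.587344
  t = 3.0000: term = 20.912584
  t = 3.5000: term = 26.721079
  t = 4.0000: term = 32.923500
  t = 4.5000: term = 39.438788
  t = 5.0000: term = 1695.962978
Convexity = (1/P) * sum = 1853.953410 / 87.644328 = 21.153148

Answer: Convexity = 21.1531


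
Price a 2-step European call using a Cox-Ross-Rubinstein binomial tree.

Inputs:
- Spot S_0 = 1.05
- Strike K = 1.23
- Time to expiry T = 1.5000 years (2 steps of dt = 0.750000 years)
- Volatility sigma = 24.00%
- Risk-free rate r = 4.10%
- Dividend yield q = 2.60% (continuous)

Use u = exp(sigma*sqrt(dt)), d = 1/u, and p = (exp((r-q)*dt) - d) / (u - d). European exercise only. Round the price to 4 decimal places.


Answer: Price = V(0,0) = 0.0767

Derivation:
dt = T/N = 0.750000
u = exp(sigma*sqrt(dt)) = 1.231024; d = 1/u = 0.812332
p = (exp((r-q)*dt) - d) / (u - d) = 0.475246
Discount per step: exp(-r*dt) = 0.969718
Stock lattice S(k, i) with i counting down-moves:
  k=0: S(0,0) = 1.0500
  k=1: S(1,0) = 1.2926; S(1,1) = 0.8529
  k=2: S(2,0) = 1.5912; S(2,1) = 1.0500; S(2,2) = 0.6929
Terminal payoffs V(N, i) = max(S_T - K, 0):
  V(2,0) = 0.361190; V(2,1) = 0.000000; V(2,2) = 0.000000
Backward induction: V(k, i) = exp(-r*dt) * [p * V(k+1, i) + (1-p) * V(k+1, i+1)].
  V(1,0) = exp(-r*dt) * [p*0.361190 + (1-p)*0.000000] = 0.166456
  V(1,1) = exp(-r*dt) * [p*0.000000 + (1-p)*0.000000] = 0.000000
  V(0,0) = exp(-r*dt) * [p*0.166456 + (1-p)*0.000000] = 0.076712


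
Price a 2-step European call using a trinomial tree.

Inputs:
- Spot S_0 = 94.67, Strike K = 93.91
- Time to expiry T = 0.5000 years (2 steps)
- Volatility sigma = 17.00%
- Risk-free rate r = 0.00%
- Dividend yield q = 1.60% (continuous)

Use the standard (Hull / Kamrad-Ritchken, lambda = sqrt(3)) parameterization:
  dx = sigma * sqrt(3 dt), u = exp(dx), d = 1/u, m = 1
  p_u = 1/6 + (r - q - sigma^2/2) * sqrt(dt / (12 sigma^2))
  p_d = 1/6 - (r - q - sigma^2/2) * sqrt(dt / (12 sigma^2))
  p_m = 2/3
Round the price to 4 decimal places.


Answer: Price = V(0,0) = 3.9987

Derivation:
dt = T/N = 0.250000; dx = sigma*sqrt(3*dt) = 0.147224
u = exp(dx) = 1.158614; d = 1/u = 0.863100
p_u = 0.140813, p_m = 0.666667, p_d = 0.192520
Discount per step: exp(-r*dt) = 1.000000
Stock lattice S(k, j) with j the centered position index:
  k=0: S(0,+0) = 94.6700
  k=1: S(1,-1) = 81.7097; S(1,+0) = 94.6700; S(1,+1) = 109.6860
  k=2: S(2,-2) = 70.5237; S(2,-1) = 81.7097; S(2,+0) = 94.6700; S(2,+1) = 109.6860; S(2,+2) = 127.0837
Terminal payoffs V(N, j) = max(S_T - K, 0):
  V(2,-2) = 0.000000; V(2,-1) = 0.000000; V(2,+0) = 0.760000; V(2,+1) = 15.775972; V(2,+2) = 33.173684
Backward induction: V(k, j) = exp(-r*dt) * [p_u * V(k+1, j+1) + p_m * V(k+1, j) + p_d * V(k+1, j-1)]
  V(1,-1) = exp(-r*dt) * [p_u*0.760000 + p_m*0.000000 + p_d*0.000000] = 0.107018
  V(1,+0) = exp(-r*dt) * [p_u*15.775972 + p_m*0.760000 + p_d*0.000000] = 2.728133
  V(1,+1) = exp(-r*dt) * [p_u*33.173684 + p_m*15.775972 + p_d*0.760000] = 15.334924
  V(0,+0) = exp(-r*dt) * [p_u*15.334924 + p_m*2.728133 + p_d*0.107018] = 3.998719


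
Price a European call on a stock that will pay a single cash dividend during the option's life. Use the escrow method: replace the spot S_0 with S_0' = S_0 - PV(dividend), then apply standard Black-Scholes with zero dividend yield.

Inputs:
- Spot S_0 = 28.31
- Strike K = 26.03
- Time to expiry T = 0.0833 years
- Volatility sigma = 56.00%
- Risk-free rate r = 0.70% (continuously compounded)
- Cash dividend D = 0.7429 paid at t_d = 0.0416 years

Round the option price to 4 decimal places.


Answer: Price = 2.6114

Derivation:
PV(D) = D * exp(-r * t_d) = 0.7429 * 0.99970884 = 0.74268370
S_0' = S_0 - PV(D) = 28.3100 - 0.74268370 = 27.56731630
d1 = (ln(S_0'/K) + (r + sigma^2/2)*T) / (sigma*sqrt(T)) = 0.43944547
d2 = d1 - sigma*sqrt(T) = 0.27781973
exp(-rT) = 0.99941707
N(d1) = 0.66983061; N(d2) = 0.60942463
C = S_0' * N(d1) - K * exp(-rT) * N(d2) = 27.56731630 * 0.66983061 - 26.0300 * 0.99941707 * 0.60942463 = 2.6114


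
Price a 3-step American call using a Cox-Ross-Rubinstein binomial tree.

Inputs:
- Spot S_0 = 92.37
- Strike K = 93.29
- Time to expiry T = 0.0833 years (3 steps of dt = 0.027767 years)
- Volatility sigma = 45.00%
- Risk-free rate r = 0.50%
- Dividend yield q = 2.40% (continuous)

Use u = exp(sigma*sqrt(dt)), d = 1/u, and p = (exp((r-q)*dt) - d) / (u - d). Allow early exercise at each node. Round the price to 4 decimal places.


dt = T/N = 0.027767
u = exp(sigma*sqrt(dt)) = 1.077868; d = 1/u = 0.927757
p = (exp((r-q)*dt) - d) / (u - d) = 0.477749
Discount per step: exp(-r*dt) = 0.999861
Stock lattice S(k, i) with i counting down-moves:
  k=0: S(0,0) = 92.3700
  k=1: S(1,0) = 99.5627; S(1,1) = 85.6970
  k=2: S(2,0) = 107.3154; S(2,1) = 92.3700; S(2,2) = 79.5060
  k=3: S(3,0) = 115.6718; S(3,1) = 99.5627; S(3,2) = 85.6970; S(3,3) = 73.7623
Terminal payoffs V(N, i) = max(S_T - K, 0):
  V(3,0) = 22.381843; V(3,1) = 6.272665; V(3,2) = 0.000000; V(3,3) = 0.000000
Backward induction: V(k, i) = exp(-r*dt) * [p * V(k+1, i) + (1-p) * V(k+1, i+1)]; then take max(V_cont, immediate exercise) for American.
  V(2,0) = exp(-r*dt) * [p*22.381843 + (1-p)*6.272665] = 13.966869; exercise = 14.025409; V(2,0) = max -> 14.025409
  V(2,1) = exp(-r*dt) * [p*6.272665 + (1-p)*0.000000] = 2.996343; exercise = 0.000000; V(2,1) = max -> 2.996343
  V(2,2) = exp(-r*dt) * [p*0.000000 + (1-p)*0.000000] = 0.000000; exercise = 0.000000; V(2,2) = max -> 0.000000
  V(1,0) = exp(-r*dt) * [p*14.025409 + (1-p)*2.996343] = 8.264320; exercise = 6.272665; V(1,0) = max -> 8.264320
  V(1,1) = exp(-r*dt) * [p*2.996343 + (1-p)*0.000000] = 1.431301; exercise = 0.000000; V(1,1) = max -> 1.431301
  V(0,0) = exp(-r*dt) * [p*8.264320 + (1-p)*1.431301] = 4.695117; exercise = 0.000000; V(0,0) = max -> 4.695117

Answer: Price = V(0,0) = 4.6951


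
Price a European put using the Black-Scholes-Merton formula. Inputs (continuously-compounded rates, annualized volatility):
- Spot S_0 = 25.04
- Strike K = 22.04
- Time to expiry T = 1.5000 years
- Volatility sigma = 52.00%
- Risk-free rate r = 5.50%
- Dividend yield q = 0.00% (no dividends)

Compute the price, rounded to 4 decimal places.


Answer: Price = 3.5846

Derivation:
d1 = (ln(S/K) + (r - q + 0.5*sigma^2) * T) / (sigma * sqrt(T)) = 0.64835412
d2 = d1 - sigma * sqrt(T) = 0.01148679
exp(-rT) = 0.92081144; exp(-qT) = 1.00000000
P = K * exp(-rT) * N(-d2) - S_0 * exp(-qT) * N(-d1)
N(-d1) = 0.25837797; N(-d2) = 0.49541753
P = 22.0400 * 0.92081144 * 0.49541753 - 25.0400 * 1.00000000 * 0.25837797 = 3.5846


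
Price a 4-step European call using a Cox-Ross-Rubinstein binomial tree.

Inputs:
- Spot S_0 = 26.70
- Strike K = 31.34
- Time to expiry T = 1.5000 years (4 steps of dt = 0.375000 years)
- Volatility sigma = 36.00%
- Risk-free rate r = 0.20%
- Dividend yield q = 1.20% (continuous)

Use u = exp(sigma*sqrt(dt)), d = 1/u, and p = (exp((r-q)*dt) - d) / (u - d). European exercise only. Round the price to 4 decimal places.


Answer: Price = V(0,0) = 3.1016

Derivation:
dt = T/N = 0.375000
u = exp(sigma*sqrt(dt)) = 1.246643; d = 1/u = 0.802154
p = (exp((r-q)*dt) - d) / (u - d) = 0.436688
Discount per step: exp(-r*dt) = 0.999250
Stock lattice S(k, i) with i counting down-moves:
  k=0: S(0,0) = 26.7000
  k=1: S(1,0) = 33.2854; S(1,1) = 21.4175
  k=2: S(2,0) = 41.4949; S(2,1) = 26.7000; S(2,2) = 17.1802
  k=3: S(3,0) = 51.7294; S(3,1) = 33.2854; S(3,2) = 21.4175; S(3,3) = 13.7811
  k=4: S(4,0) = 64.4880; S(4,1) = 41.4949; S(4,2) = 26.7000; S(4,3) = 17.1802; S(4,4) = 11.0546
Terminal payoffs V(N, i) = max(S_T - K, 0):
  V(4,0) = 33.148046; V(4,1) = 10.154949; V(4,2) = 0.000000; V(4,3) = 0.000000; V(4,4) = 0.000000
Backward induction: V(k, i) = exp(-r*dt) * [p * V(k+1, i) + (1-p) * V(k+1, i+1)].
  V(3,0) = exp(-r*dt) * [p*33.148046 + (1-p)*10.154949] = 20.180612
  V(3,1) = exp(-r*dt) * [p*10.154949 + (1-p)*0.000000] = 4.431217
  V(3,2) = exp(-r*dt) * [p*0.000000 + (1-p)*0.000000] = 0.000000
  V(3,3) = exp(-r*dt) * [p*0.000000 + (1-p)*0.000000] = 0.000000
  V(2,0) = exp(-r*dt) * [p*20.180612 + (1-p)*4.431217] = 11.300306
  V(2,1) = exp(-r*dt) * [p*4.431217 + (1-p)*0.000000] = 1.933608
  V(2,2) = exp(-r*dt) * [p*0.000000 + (1-p)*0.000000] = 0.000000
  V(1,0) = exp(-r*dt) * [p*11.300306 + (1-p)*1.933608] = 6.019414
  V(1,1) = exp(-r*dt) * [p*1.933608 + (1-p)*0.000000] = 0.843750
  V(0,0) = exp(-r*dt) * [p*6.019414 + (1-p)*0.843750] = 3.101572


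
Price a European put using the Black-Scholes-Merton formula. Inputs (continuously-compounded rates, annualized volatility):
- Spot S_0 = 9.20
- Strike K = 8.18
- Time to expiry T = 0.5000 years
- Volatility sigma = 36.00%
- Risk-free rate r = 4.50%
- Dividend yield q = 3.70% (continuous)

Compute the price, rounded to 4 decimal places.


Answer: Price = 0.4415

Derivation:
d1 = (ln(S/K) + (r - q + 0.5*sigma^2) * T) / (sigma * sqrt(T)) = 0.60462082
d2 = d1 - sigma * sqrt(T) = 0.35006238
exp(-rT) = 0.97775124; exp(-qT) = 0.98167007
P = K * exp(-rT) * N(-d2) - S_0 * exp(-qT) * N(-d1)
N(-d1) = 0.27271548; N(-d2) = 0.36314594
P = 8.1800 * 0.97775124 * 0.36314594 - 9.2000 * 0.98167007 * 0.27271548 = 0.4415


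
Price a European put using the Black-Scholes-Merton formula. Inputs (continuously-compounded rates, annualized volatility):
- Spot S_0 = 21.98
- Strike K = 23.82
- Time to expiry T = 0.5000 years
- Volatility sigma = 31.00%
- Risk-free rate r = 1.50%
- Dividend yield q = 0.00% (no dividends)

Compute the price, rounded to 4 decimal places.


d1 = (ln(S/K) + (r - q + 0.5*sigma^2) * T) / (sigma * sqrt(T)) = -0.22293304
d2 = d1 - sigma * sqrt(T) = -0.44213615
exp(-rT) = 0.99252805; exp(-qT) = 1.00000000
P = K * exp(-rT) * N(-d2) - S_0 * exp(-qT) * N(-d1)
N(-d1) = 0.58820619; N(-d2) = 0.67080466
P = 23.8200 * 0.99252805 * 0.67080466 - 21.9800 * 1.00000000 * 0.58820619 = 2.9304

Answer: Price = 2.9304


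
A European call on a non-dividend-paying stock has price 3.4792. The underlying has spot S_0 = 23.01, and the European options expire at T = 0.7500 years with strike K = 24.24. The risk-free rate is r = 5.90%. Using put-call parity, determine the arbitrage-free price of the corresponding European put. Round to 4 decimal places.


Answer: Put price = 3.6600

Derivation:
Put-call parity: C - P = S_0 * exp(-qT) - K * exp(-rT).
S_0 * exp(-qT) = 23.0100 * 1.00000000 = 23.01000000
K * exp(-rT) = 24.2400 * 0.95671475 = 23.19076551
P = C - S*exp(-qT) + K*exp(-rT)
P = 3.4792 - 23.01000000 + 23.19076551 = 3.6600


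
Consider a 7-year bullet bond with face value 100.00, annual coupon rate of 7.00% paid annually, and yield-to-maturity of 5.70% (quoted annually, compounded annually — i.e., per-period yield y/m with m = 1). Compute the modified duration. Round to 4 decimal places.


Answer: Modified duration = 5.5011

Derivation:
Coupon per period c = face * coupon_rate / m = 7.000000
Periods per year m = 1; per-period yield y/m = 0.057000
Number of cashflows N = 7
Cashflows (t years, CF_t, discount factor 1/(1+y/m)^(m*t), PV):
  t = 1.0000: CF_t = 7.000000, DF = 0.946074, PV = 6.622517
  t = 2.0000: CF_t = 7.000000, DF = 0.895056, PV = 6.265389
  t = 3.0000: CF_t = 7.000000, DF = 0.846789, PV = 5.927521
  t = 4.0000: CF_t = 7.000000, DF = 0.801125, PV = 5.607872
  t = 5.0000: CF_t = 7.000000, DF = 0.757923, PV = 5.305461
  t = 6.0000: CF_t = 7.000000, DF = 0.717051, PV = 5.019357
  t = 7.0000: CF_t = 107.000000, DF = 0.678383, PV = 72.587003
Price P = sum_t PV_t = 107.335120
First compute Macaulay numerator sum_t t * PV_t:
  t * PV_t at t = 1.0000: 6.622517
  t * PV_t at t = 2.0000: 12.530779
  t * PV_t at t = 3.0000: 17.782562
  t * PV_t at t = 4.0000: 22.431488
  t * PV_t at t = 5.0000: 26.527304
  t * PV_t at t = 6.0000: 30.116144
  t * PV_t at t = 7.0000: 508.109022
Macaulay duration D = 624.119815 / 107.335120 = 5.814684
Modified duration = D / (1 + y/m) = 5.814684 / (1 + 0.057000) = 5.501120


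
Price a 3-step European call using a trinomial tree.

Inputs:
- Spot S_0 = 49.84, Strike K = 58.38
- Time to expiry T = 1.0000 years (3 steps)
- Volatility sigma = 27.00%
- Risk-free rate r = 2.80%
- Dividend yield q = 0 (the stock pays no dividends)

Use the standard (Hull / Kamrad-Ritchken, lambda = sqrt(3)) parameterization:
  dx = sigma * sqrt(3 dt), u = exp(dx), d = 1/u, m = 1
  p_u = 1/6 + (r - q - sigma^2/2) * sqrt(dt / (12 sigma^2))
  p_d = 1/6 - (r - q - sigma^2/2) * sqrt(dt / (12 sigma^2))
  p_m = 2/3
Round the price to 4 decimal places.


dt = T/N = 0.333333; dx = sigma*sqrt(3*dt) = 0.270000
u = exp(dx) = 1.309964; d = 1/u = 0.763379
p_u = 0.161451, p_m = 0.666667, p_d = 0.171883
Discount per step: exp(-r*dt) = 0.990710
Stock lattice S(k, j) with j the centered position index:
  k=0: S(0,+0) = 49.8400
  k=1: S(1,-1) = 38.0468; S(1,+0) = 49.8400; S(1,+1) = 65.2886
  k=2: S(2,-2) = 29.0442; S(2,-1) = 38.0468; S(2,+0) = 49.8400; S(2,+1) = 65.2886; S(2,+2) = 85.5258
  k=3: S(3,-3) = 22.1717; S(3,-2) = 29.0442; S(3,-1) = 38.0468; S(3,+0) = 49.8400; S(3,+1) = 65.2886; S(3,+2) = 85.5258; S(3,+3) = 112.0357
Terminal payoffs V(N, j) = max(S_T - K, 0):
  V(3,-3) = 0.000000; V(3,-2) = 0.000000; V(3,-1) = 0.000000; V(3,+0) = 0.000000; V(3,+1) = 6.908628; V(3,+2) = 27.145782; V(3,+3) = 53.655734
Backward induction: V(k, j) = exp(-r*dt) * [p_u * V(k+1, j+1) + p_m * V(k+1, j) + p_d * V(k+1, j-1)]
  V(2,-2) = exp(-r*dt) * [p_u*0.000000 + p_m*0.000000 + p_d*0.000000] = 0.000000
  V(2,-1) = exp(-r*dt) * [p_u*0.000000 + p_m*0.000000 + p_d*0.000000] = 0.000000
  V(2,+0) = exp(-r*dt) * [p_u*6.908628 + p_m*0.000000 + p_d*0.000000] = 1.105040
  V(2,+1) = exp(-r*dt) * [p_u*27.145782 + p_m*6.908628 + p_d*0.000000] = 8.904953
  V(2,+2) = exp(-r*dt) * [p_u*53.655734 + p_m*27.145782 + p_d*6.908628] = 27.687784
  V(1,-1) = exp(-r*dt) * [p_u*1.105040 + p_m*0.000000 + p_d*0.000000] = 0.176752
  V(1,+0) = exp(-r*dt) * [p_u*8.904953 + p_m*1.105040 + p_d*0.000000] = 2.154204
  V(1,+1) = exp(-r*dt) * [p_u*27.687784 + p_m*8.904953 + p_d*1.105040] = 10.498340
  V(0,+0) = exp(-r*dt) * [p_u*10.498340 + p_m*2.154204 + p_d*0.176752] = 3.132110

Answer: Price = V(0,0) = 3.1321


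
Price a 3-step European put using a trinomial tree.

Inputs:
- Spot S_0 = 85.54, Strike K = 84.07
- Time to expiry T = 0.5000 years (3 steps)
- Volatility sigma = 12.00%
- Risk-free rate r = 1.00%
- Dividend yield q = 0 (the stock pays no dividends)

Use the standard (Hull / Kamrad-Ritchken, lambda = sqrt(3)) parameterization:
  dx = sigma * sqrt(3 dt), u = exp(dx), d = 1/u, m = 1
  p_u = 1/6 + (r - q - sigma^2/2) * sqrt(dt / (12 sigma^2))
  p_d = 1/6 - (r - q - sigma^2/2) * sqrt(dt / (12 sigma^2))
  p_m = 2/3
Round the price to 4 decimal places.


dt = T/N = 0.166667; dx = sigma*sqrt(3*dt) = 0.084853
u = exp(dx) = 1.088557; d = 1/u = 0.918647
p_u = 0.169417, p_m = 0.666667, p_d = 0.163917
Discount per step: exp(-r*dt) = 0.998335
Stock lattice S(k, j) with j the centered position index:
  k=0: S(0,+0) = 85.5400
  k=1: S(1,-1) = 78.5811; S(1,+0) = 85.5400; S(1,+1) = 93.1152
  k=2: S(2,-2) = 72.1883; S(2,-1) = 78.5811; S(2,+0) = 85.5400; S(2,+1) = 93.1152; S(2,+2) = 101.3611
  k=3: S(3,-3) = 66.3156; S(3,-2) = 72.1883; S(3,-1) = 78.5811; S(3,+0) = 85.5400; S(3,+1) = 93.1152; S(3,+2) = 101.3611; S(3,+3) = 110.3374
Terminal payoffs V(N, j) = max(K - S_T, 0):
  V(3,-3) = 17.754367; V(3,-2) = 11.881664; V(3,-1) = 5.488894; V(3,+0) = 0.000000; V(3,+1) = 0.000000; V(3,+2) = 0.000000; V(3,+3) = 0.000000
Backward induction: V(k, j) = exp(-r*dt) * [p_u * V(k+1, j+1) + p_m * V(k+1, j) + p_d * V(k+1, j-1)]
  V(2,-2) = exp(-r*dt) * [p_u*5.488894 + p_m*11.881664 + p_d*17.754367] = 11.741672
  V(2,-1) = exp(-r*dt) * [p_u*0.000000 + p_m*5.488894 + p_d*11.881664] = 5.597530
  V(2,+0) = exp(-r*dt) * [p_u*0.000000 + p_m*0.000000 + p_d*5.488894] = 0.898224
  V(2,+1) = exp(-r*dt) * [p_u*0.000000 + p_m*0.000000 + p_d*0.000000] = 0.000000
  V(2,+2) = exp(-r*dt) * [p_u*0.000000 + p_m*0.000000 + p_d*0.000000] = 0.000000
  V(1,-1) = exp(-r*dt) * [p_u*0.898224 + p_m*5.597530 + p_d*11.741672] = 5.798845
  V(1,+0) = exp(-r*dt) * [p_u*0.000000 + p_m*0.898224 + p_d*5.597530] = 1.513820
  V(1,+1) = exp(-r*dt) * [p_u*0.000000 + p_m*0.000000 + p_d*0.898224] = 0.146989
  V(0,+0) = exp(-r*dt) * [p_u*0.146989 + p_m*1.513820 + p_d*5.798845] = 1.981339

Answer: Price = V(0,0) = 1.9813


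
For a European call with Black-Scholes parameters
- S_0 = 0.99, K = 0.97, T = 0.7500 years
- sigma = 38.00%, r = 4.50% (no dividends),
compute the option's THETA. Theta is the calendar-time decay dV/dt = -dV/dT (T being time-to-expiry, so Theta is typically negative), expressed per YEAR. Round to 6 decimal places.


d1 = 0.3291166115; d2 = 0.0000269581
phi(d1) = 0.3779106809; exp(-qT) = 1.0000000000; exp(-rT) = 0.9668131777
Theta = -S*exp(-qT)*phi(d1)*sigma/(2*sqrt(T)) - r*K*exp(-rT)*N(d2) + q*S*exp(-qT)*N(d1)
N(d1) = 0.6289662256; N(d2) = 0.5000107547; sqrt(T) = 0.8660254038
Term 1 = -0.9900 * 1.0000000000 * 0.3779106809 * 0.3800 / (2 * 0.8660254038) = -0.0820818867
Term 2 = -0.0450 * 0.9700 * 0.9668131777 * 0.5000107547 = -0.0211011515
Term 3 = 0 (no dividend yield, q = 0)
Theta = -0.0820818867 + (-0.0211011515) + (0.0000000000) = -0.103183

Answer: Theta = -0.103183
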